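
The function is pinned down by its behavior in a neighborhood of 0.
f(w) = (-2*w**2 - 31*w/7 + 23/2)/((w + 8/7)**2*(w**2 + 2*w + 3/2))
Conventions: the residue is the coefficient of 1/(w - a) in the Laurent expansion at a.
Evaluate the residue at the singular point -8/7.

The residue is 38990/2601.

At the order-2 pole -8/7 set g(w) = (w - (-8/7))^2*f(w) = (-2*w**2 - 31*w/7 + 23/2)/(w**2 + 2*w + 3/2).
Order-2 pole: residue = g'(a); g'(-8/7) = 38990/2601, so the residue is 38990/2601.


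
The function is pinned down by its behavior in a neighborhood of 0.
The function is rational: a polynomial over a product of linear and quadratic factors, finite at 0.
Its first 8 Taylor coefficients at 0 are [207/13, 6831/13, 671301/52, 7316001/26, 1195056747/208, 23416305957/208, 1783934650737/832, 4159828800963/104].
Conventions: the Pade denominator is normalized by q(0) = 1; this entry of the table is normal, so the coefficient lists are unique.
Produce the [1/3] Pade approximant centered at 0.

Taylor coefficients needed (read off): a_0 = 207/13, a_1 = 6831/13, a_2 = 671301/52, a_3 = 7316001/26, a_4 = 1195056747/208.
Write the denominator as Q(η) = 1 + q1*η + q2*η^2 + q3*η^3. Requiring Q*f - P = O(η^5) with deg P <= 1 kills the coefficients of η^2..η^4 in Q*f:
  η^2: a_2 + q1*a_1 + q2*a_0 = 0, i.e. 671301/52 + (6831/13)*q1 + (207/13)*q2 = 0.
  η^3: a_3 + q1*a_2 + q2*a_1 + q3*a_0 = 0, i.e. 7316001/26 + (671301/52)*q1 + (6831/13)*q2 + (207/13)*q3 = 0.
  η^4: a_4 + q1*a_3 + q2*a_2 + q3*a_1 = 0, i.e. 1195056747/208 + (7316001/26)*q1 + (671301/52)*q2 + (6831/13)*q3 = 0.
Solving this linear system: q1 = -362/11, q2 = 1101/4, q3 = -3243/44.
The numerator is Q*f truncated at degree 1: P0 = a_0 = 207/13; P1 = a_1 + q1*a_0 = 207/143.

The Pade approximant has numerator coefficients [207/13, 207/143]; denominator coefficients [1, -362/11, 1101/4, -3243/44].


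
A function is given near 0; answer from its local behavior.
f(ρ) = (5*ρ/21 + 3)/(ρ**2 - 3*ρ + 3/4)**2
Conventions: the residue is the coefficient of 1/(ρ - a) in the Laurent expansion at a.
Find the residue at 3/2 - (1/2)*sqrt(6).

The factor ρ**2 - 3*ρ + 3/4 splits as (ρ - a)(ρ - a') with a = 3/2 - (1/2)*sqrt(6), a' = 3/2 + (1/2)*sqrt(6). At the order-2 pole a set g(ρ) = (ρ - a)^2*f(ρ) = [5*ρ/21 + 3] / (ρ - a')^2.
Order-2 pole: residue = g'(a); g'(3/2 - (1/2)*sqrt(6)) = (47/252)*sqrt(6), so the residue is (47/252)*sqrt(6).

The residue is (47/252)*sqrt(6).


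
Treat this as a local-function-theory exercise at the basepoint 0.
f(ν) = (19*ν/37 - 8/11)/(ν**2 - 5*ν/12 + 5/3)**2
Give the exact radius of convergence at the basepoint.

Denominator factor (ν**2 - 5*ν/12 + 5/3)^2: discriminant -935/144, complex-conjugate roots (5/24) + ((1/24)*sqrt(935))*i and (5/24) - ((1/24)*sqrt(935))*i; poles of order 2, moduli (1/3)*sqrt(15) and (1/3)*sqrt(15).
The radius of convergence is the smallest modulus among the singular points: (1/3)*sqrt(15).

The radius of convergence is (1/3)*sqrt(15).


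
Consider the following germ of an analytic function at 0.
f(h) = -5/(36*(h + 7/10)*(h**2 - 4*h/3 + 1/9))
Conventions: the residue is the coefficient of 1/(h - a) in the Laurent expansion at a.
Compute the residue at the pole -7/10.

At the order-1 pole -7/10 set g(h) = (h - (-7/10))*f(h) = -5/(36*(h**2 - 4*h/3 + 1/9)).
Simple pole: residue = g(a) at a = -7/10, which is -125/1381.

The residue is -125/1381.


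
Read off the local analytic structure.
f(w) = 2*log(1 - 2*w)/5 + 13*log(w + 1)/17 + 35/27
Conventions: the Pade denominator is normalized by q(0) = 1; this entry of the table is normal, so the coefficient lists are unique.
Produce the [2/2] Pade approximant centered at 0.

The Pade approximant has numerator coefficients [35/27, -8921182/10091115, -949424/373745]; denominator coefficients [1, -2879/4397, -9369/8794].

Taylor coefficients needed (expand at 0): a_0 = 35/27, a_1 = -3/85, a_2 = -201/170, a_3 = -69/85, a_4 = -609/340.
Write the denominator as Q(w) = 1 + q1*w + q2*w^2. Requiring Q*f - P = O(w^5) with deg P <= 2 kills the coefficients of w^3..w^4 in Q*f:
  w^3: a_3 + q1*a_2 + q2*a_1 = 0, i.e. -69/85 + (-201/170)*q1 + (-3/85)*q2 = 0.
  w^4: a_4 + q1*a_3 + q2*a_2 = 0, i.e. -609/340 + (-69/85)*q1 + (-201/170)*q2 = 0.
Solving this linear system: q1 = -2879/4397, q2 = -9369/8794.
The numerator is Q*f truncated at degree 2: P0 = a_0 = 35/27; P1 = a_1 + q1*a_0 = -8921182/10091115; P2 = a_2 + q1*a_1 + q2*a_0 = -949424/373745.


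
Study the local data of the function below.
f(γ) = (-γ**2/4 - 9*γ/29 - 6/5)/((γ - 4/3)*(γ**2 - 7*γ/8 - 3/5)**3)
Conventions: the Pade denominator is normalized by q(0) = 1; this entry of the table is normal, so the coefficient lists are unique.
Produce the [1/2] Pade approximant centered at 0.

Taylor coefficients needed (expand at 0): a_0 = -25/6, a_1 = 19525/1392, a_2 = -5725/96, a_3 = 229339775/1202688.
Write the denominator as Q(γ) = 1 + q1*γ + q2*γ^2. Requiring Q*f - P = O(γ^4) with deg P <= 1 kills the coefficients of γ^2..γ^3 in Q*f:
  γ^2: a_2 + q1*a_1 + q2*a_0 = 0, i.e. -5725/96 + (19525/1392)*q1 + (-25/6)*q2 = 0.
  γ^3: a_3 + q1*a_2 + q2*a_1 = 0, i.e. 229339775/1202688 + (-5725/96)*q1 + (19525/1392)*q2 = 0.
Solving this linear system: q1 = -2808679/3464532, q2 = -472329545/27716256.
The numerator is Q*f truncated at degree 1: P0 = a_0 = -25/6; P1 = a_1 + q1*a_0 = 20983831375/1205657136.

The Pade approximant has numerator coefficients [-25/6, 20983831375/1205657136]; denominator coefficients [1, -2808679/3464532, -472329545/27716256].


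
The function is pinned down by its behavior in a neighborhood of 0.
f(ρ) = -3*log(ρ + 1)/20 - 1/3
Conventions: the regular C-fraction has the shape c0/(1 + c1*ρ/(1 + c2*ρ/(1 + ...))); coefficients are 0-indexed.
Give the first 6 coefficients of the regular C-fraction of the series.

The regular C-fraction coefficients are [-1/3, -9/20, 19/20, 5/57, 47/114, 38/235].

Taylor coefficients (expand at 0): a_0 = -1/3, a_1 = -3/20, a_2 = 3/40, a_3 = -1/20, a_4 = 3/80, a_5 = -3/100.
c0 = a_0 = -1/3. Peel one level at a time: if S = 1 + c*ρ/S' with S'(0) = 1, then c is the ρ-coefficient of S and S' = c*ρ/(S - 1).
S_1 = c0/f = 1 + (-9/20)*ρ + (171/400)*ρ^2 + ...; c1 = -9/20.
S_2 = c1*ρ/(S_1 - 1) = 1 + (19/20)*ρ + (-1/12)*ρ^2 + ...; c2 = 19/20.
S_3 = c2*ρ/(S_2 - 1) = 1 + (5/57)*ρ + (-235/6498)*ρ^2 + ...; c3 = 5/57.
S_4 = c3*ρ/(S_3 - 1) = 1 + (47/114)*ρ + (-1/15)*ρ^2 + ...; c4 = 47/114.
S_5 = c4*ρ/(S_4 - 1) = 1 + (38/235)*ρ + ...; c5 = 38/235.


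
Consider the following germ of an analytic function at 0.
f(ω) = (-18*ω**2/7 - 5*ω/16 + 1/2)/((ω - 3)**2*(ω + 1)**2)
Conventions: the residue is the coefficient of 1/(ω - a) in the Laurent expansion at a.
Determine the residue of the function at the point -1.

The residue is 885/3584.

At the order-2 pole -1 set g(ω) = (ω - (-1))^2*f(ω) = (-18*ω**2/7 - 5*ω/16 + 1/2)/(ω - 3)**2.
Order-2 pole: residue = g'(a); g'(-1) = 885/3584, so the residue is 885/3584.


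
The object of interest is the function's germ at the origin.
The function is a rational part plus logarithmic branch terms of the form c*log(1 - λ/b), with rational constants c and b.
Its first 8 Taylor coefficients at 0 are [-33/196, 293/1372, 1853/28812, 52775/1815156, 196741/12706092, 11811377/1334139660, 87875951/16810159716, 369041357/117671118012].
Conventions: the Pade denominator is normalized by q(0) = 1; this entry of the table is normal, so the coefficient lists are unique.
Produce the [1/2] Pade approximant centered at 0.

The Pade approximant has numerator coefficients [-33/196, 300205/1115436]; denominator coefficients [1, -5636/17073, -13169/358533].

Taylor coefficients needed (read off): a_0 = -33/196, a_1 = 293/1372, a_2 = 1853/28812, a_3 = 52775/1815156.
Write the denominator as Q(λ) = 1 + q1*λ + q2*λ^2. Requiring Q*f - P = O(λ^4) with deg P <= 1 kills the coefficients of λ^2..λ^3 in Q*f:
  λ^2: a_2 + q1*a_1 + q2*a_0 = 0, i.e. 1853/28812 + (293/1372)*q1 + (-33/196)*q2 = 0.
  λ^3: a_3 + q1*a_2 + q2*a_1 = 0, i.e. 52775/1815156 + (1853/28812)*q1 + (293/1372)*q2 = 0.
Solving this linear system: q1 = -5636/17073, q2 = -13169/358533.
The numerator is Q*f truncated at degree 1: P0 = a_0 = -33/196; P1 = a_1 + q1*a_0 = 300205/1115436.


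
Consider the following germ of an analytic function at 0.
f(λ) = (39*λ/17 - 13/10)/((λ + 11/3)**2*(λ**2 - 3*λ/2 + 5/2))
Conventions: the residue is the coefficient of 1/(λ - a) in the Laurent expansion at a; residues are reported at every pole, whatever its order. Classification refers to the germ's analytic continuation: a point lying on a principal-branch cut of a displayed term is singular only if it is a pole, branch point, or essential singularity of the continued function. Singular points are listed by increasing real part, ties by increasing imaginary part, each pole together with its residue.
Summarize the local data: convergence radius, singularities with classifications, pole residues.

Radius of convergence at 0: (1/2)*sqrt(10).
At -11/3: a pole of order 2; residue -1007721/12664660.
At (3/4) - ((1/4)*sqrt(31))*i: a pole of order 1; residue (1007721/25329320) + ((1027845/157041784)*sqrt(31))*i.
At (3/4) + ((1/4)*sqrt(31))*i: a pole of order 1; residue (1007721/25329320) - ((1027845/157041784)*sqrt(31))*i.

Denominator factor (λ**2 - 3*λ/2 + 5/2): discriminant -31/4, complex-conjugate roots (3/4) + ((1/4)*sqrt(31))*i and (3/4) - ((1/4)*sqrt(31))*i; poles of order 1, moduli (1/2)*sqrt(10) and (1/2)*sqrt(10).
Denominator factor (λ + 11/3)^2: pole of order 2 at -11/3, modulus 11/3.
The radius of convergence is the smallest modulus among the singular points: (1/2)*sqrt(10).
At the order-2 pole -11/3 set g(λ) = (λ - (-11/3))^2*f(λ) = (39*λ/17 - 13/10)/(λ**2 - 3*λ/2 + 5/2).
Order-2 pole: residue = g'(a); g'(-11/3) = -1007721/12664660, so the residue is -1007721/12664660.
The factor λ**2 - 3*λ/2 + 5/2 splits as (λ - a)(λ - a') with a = (3/4) - ((1/4)*sqrt(31))*i, a' = (3/4) + ((1/4)*sqrt(31))*i. At the order-1 pole a set g(λ) = (λ - a)*f(λ) = [(39*λ/17 - 13/10)/(λ + 11/3)**2] / (λ - a').
Simple pole: residue = g(a) at a = (3/4) - ((1/4)*sqrt(31))*i, which is (1007721/25329320) + ((1027845/157041784)*sqrt(31))*i.
The factor λ**2 - 3*λ/2 + 5/2 splits as (λ - a)(λ - a') with a = (3/4) + ((1/4)*sqrt(31))*i, a' = (3/4) - ((1/4)*sqrt(31))*i. At the order-1 pole a set g(λ) = (λ - a)*f(λ) = [(39*λ/17 - 13/10)/(λ + 11/3)**2] / (λ - a').
Simple pole: residue = g(a) at a = (3/4) + ((1/4)*sqrt(31))*i, which is (1007721/25329320) - ((1027845/157041784)*sqrt(31))*i.
List the singular points by increasing real part (a conjugate pair: the negative imaginary part first).


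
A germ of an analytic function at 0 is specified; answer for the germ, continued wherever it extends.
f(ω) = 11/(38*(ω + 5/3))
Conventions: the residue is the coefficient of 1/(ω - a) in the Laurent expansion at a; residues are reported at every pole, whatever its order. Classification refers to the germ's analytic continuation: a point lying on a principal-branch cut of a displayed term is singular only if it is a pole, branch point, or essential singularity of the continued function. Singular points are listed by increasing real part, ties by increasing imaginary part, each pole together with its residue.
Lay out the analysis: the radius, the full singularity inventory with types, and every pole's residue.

Radius of convergence at 0: 5/3.
At -5/3: a pole of order 1; residue 11/38.

Denominator factor (ω + 5/3): pole of order 1 at -5/3, modulus 5/3.
The radius of convergence is the smallest modulus among the singular points: 5/3.
At the order-1 pole -5/3 set g(ω) = (ω - (-5/3))*f(ω) = 11/38.
Simple pole: residue = g(a) at a = -5/3, which is 11/38.


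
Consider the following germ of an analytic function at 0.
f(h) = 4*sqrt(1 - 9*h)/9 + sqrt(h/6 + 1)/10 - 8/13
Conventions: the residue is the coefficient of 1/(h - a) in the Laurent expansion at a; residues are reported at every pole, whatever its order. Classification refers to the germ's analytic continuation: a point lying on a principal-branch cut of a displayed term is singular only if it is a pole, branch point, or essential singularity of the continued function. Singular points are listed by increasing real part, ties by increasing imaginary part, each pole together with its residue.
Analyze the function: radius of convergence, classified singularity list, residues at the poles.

Branch term (4/9)*sqrt(1 - h/(1/9)): its argument vanishes at h = 1/9, a square-root branch point, modulus 1/9.
Branch term (1/10)*sqrt(1 - h/(-6)): its argument vanishes at h = -6, a square-root branch point, modulus 6.
The radius of convergence is the smallest modulus among the singular points: 1/9.
List the singular points by increasing real part (a conjugate pair: the negative imaginary part first).

Radius of convergence at 0: 1/9.
At -6: an algebraic (square-root) branch point.
At 1/9: an algebraic (square-root) branch point.


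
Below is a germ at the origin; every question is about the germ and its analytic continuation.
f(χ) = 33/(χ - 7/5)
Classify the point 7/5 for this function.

The point is a pole of order 1.

The denominator factor χ - 7/5 vanishes at 7/5 and appears to the power 1; the numerator there equals 33, nonzero, and no other factor vanishes.
Hence a pole whose order is the multiplicity, 1.


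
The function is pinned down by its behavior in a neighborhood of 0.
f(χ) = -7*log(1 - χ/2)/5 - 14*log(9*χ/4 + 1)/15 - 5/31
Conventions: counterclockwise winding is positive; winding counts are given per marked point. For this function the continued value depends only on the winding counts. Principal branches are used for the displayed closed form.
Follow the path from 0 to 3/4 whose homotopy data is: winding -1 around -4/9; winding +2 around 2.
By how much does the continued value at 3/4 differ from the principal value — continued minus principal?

Continued minus principal equals -(56/15)*pi*i.

The rational part is single-valued and drops out of the difference; each branch term changes only by its own monodromy.
(-14/15)*log(1 - χ/(-4/9)): each positive loop around -4/9 adds 2*pi*i to the log, so winding -1 contributes (-14/15)*(-1)*2*pi*i = (28/15)*pi*i.
(-7/5)*log(1 - χ/(2)): each positive loop around 2 adds 2*pi*i to the log, so winding +2 contributes (-7/5)*(2)*2*pi*i = -(28/5)*pi*i.
Summing the contributions at χ = 3/4 gives -(56/15)*pi*i.


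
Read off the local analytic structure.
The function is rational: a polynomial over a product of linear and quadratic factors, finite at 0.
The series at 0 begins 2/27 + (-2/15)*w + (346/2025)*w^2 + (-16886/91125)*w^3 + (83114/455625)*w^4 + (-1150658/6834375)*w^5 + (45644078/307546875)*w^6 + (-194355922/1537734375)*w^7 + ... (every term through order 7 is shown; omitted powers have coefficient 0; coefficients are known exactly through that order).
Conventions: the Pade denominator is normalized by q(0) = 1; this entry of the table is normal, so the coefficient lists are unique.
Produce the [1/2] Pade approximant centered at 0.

The Pade approximant has numerator coefficients [2/27, -4/1701]; denominator coefficients [1, 557/315, 92/105].

Taylor coefficients needed (read off): a_0 = 2/27, a_1 = -2/15, a_2 = 346/2025, a_3 = -16886/91125.
Write the denominator as Q(w) = 1 + q1*w + q2*w^2. Requiring Q*f - P = O(w^4) with deg P <= 1 kills the coefficients of w^2..w^3 in Q*f:
  w^2: a_2 + q1*a_1 + q2*a_0 = 0, i.e. 346/2025 + (-2/15)*q1 + (2/27)*q2 = 0.
  w^3: a_3 + q1*a_2 + q2*a_1 = 0, i.e. -16886/91125 + (346/2025)*q1 + (-2/15)*q2 = 0.
Solving this linear system: q1 = 557/315, q2 = 92/105.
The numerator is Q*f truncated at degree 1: P0 = a_0 = 2/27; P1 = a_1 + q1*a_0 = -4/1701.


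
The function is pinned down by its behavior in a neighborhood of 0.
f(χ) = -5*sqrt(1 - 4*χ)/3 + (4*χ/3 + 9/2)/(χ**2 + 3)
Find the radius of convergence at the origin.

The radius of convergence is 1/4.

Denominator factor (χ**2 + 3): discriminant -12, complex-conjugate roots (sqrt(3))*i and -(sqrt(3))*i; poles of order 1, moduli sqrt(3) and sqrt(3).
Branch term (-5/3)*sqrt(1 - χ/(1/4)): its argument vanishes at χ = 1/4, a square-root branch point, modulus 1/4.
The radius of convergence is the smallest modulus among the singular points: 1/4.


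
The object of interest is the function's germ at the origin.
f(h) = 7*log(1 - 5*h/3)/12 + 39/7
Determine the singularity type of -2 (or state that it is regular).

There is no denominator, hence no pole anywhere.
Branch term log(1 - h/(3/5)): argument at -2 is 13/3, nonzero, so -2 is not its branch point (a point on a principal cut is still regular for the continued germ).
So the germ continues analytically to -2.

The point is a regular point.


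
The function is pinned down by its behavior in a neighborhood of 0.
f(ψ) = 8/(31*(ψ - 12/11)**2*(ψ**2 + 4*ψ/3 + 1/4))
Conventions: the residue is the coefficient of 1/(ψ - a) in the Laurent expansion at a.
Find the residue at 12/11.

At the order-2 pole 12/11 set g(ψ) = (ψ - (12/11))^2*f(ψ) = 8/(31*(ψ**2 + 4*ψ/3 + 1/4)).
Order-2 pole: residue = g'(a); g'(12/11) = -19762688/182540493, so the residue is -19762688/182540493.

The residue is -19762688/182540493.


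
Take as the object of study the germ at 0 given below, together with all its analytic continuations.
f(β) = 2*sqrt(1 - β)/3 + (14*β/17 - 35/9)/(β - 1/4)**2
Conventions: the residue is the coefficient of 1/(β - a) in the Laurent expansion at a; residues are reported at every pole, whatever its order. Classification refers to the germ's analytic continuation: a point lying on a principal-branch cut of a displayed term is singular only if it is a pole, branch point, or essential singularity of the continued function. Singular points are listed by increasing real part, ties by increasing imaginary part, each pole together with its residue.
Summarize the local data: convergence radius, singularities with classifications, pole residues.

Denominator factor (β - 1/4)^2: pole of order 2 at 1/4, modulus 1/4.
Branch term (2/3)*sqrt(1 - β/(1)): its argument vanishes at β = 1, a square-root branch point, modulus 1.
The radius of convergence is the smallest modulus among the singular points: 1/4.
The branch term is analytic at 1/4 and contributes nothing to the residue; only the rational part matters.
At the order-2 pole 1/4 set g(β) = (β - (1/4))^2*(rational part) = 14*β/17 - 35/9.
Order-2 pole: residue = g'(a); g'(1/4) = 14/17, so the residue is 14/17.
List the singular points by increasing real part (a conjugate pair: the negative imaginary part first).

Radius of convergence at 0: 1/4.
At 1/4: a pole of order 2; residue 14/17.
At 1: an algebraic (square-root) branch point.


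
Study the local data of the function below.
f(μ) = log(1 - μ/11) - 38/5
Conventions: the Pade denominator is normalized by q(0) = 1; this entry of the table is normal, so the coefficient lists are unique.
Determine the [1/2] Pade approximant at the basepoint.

Taylor coefficients needed (expand at 0): a_0 = -38/5, a_1 = -1/11, a_2 = -1/242, a_3 = -1/3993.
Write the denominator as Q(μ) = 1 + q1*μ + q2*μ^2. Requiring Q*f - P = O(μ^4) with deg P <= 1 kills the coefficients of μ^2..μ^3 in Q*f:
  μ^2: a_2 + q1*a_1 + q2*a_0 = 0, i.e. -1/242 + (-1/11)*q1 + (-38/5)*q2 = 0.
  μ^3: a_3 + q1*a_2 + q2*a_1 = 0, i.e. -1/3993 + (-1/242)*q1 + (-1/11)*q2 = 0.
Solving this linear system: q1 = -61/924, q2 = 5/20328.
The numerator is Q*f truncated at degree 1: P0 = a_0 = -38/5; P1 = a_1 + q1*a_0 = 949/2310.

The Pade approximant has numerator coefficients [-38/5, 949/2310]; denominator coefficients [1, -61/924, 5/20328].


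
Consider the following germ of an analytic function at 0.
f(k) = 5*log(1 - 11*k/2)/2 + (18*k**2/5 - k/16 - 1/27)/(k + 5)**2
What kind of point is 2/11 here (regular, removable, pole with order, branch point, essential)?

The point is a logarithmic branch point.

The term (5/2)*log(1 - k/(2/11)) has argument 1 - 2/11/(2/11) = 0 at 2/11: a logarithmic (infinitely-sheeted) branch point; the remaining terms are analytic or single-valued there.


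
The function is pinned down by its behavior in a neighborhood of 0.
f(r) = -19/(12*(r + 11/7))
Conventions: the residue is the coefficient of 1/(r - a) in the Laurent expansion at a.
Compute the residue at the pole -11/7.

The residue is -19/12.

At the order-1 pole -11/7 set g(r) = (r - (-11/7))*f(r) = -19/12.
Simple pole: residue = g(a) at a = -11/7, which is -19/12.


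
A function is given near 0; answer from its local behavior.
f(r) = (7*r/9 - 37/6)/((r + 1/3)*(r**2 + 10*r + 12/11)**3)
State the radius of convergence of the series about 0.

The radius of convergence is 5 - (1/11)*sqrt(2893).

Denominator factor (r**2 + 10*r + 12/11)^3: discriminant 1052/11, real irrational roots -5 + (1/11)*sqrt(2893) and -5 - (1/11)*sqrt(2893); poles of order 3, moduli 5 - (1/11)*sqrt(2893) and 5 + (1/11)*sqrt(2893).
Denominator factor (r + 1/3): pole of order 1 at -1/3, modulus 1/3.
The radius of convergence is the smallest modulus among the singular points: 5 - (1/11)*sqrt(2893).


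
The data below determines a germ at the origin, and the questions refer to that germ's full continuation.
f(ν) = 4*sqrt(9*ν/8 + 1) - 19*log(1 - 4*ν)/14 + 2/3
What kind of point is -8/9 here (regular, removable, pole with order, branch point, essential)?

The point is an algebraic (square-root) branch point.

The term (4)*sqrt(1 - ν/(-8/9)) has argument 1 - -8/9/(-8/9) = 0 at -8/9: a square-root (algebraic, two-sheeted) branch point; the remaining terms are analytic or single-valued there.


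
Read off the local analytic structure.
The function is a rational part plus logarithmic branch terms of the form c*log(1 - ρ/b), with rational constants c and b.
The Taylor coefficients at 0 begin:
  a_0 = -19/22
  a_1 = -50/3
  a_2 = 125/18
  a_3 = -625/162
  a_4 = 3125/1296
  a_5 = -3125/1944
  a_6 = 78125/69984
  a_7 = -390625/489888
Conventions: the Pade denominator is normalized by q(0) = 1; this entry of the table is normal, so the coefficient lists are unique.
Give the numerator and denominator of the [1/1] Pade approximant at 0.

The Pade approximant has numerator coefficients [-19/22, -4495/264]; denominator coefficients [1, 5/12].

Taylor coefficients needed (read off): a_0 = -19/22, a_1 = -50/3, a_2 = 125/18.
Write the denominator as Q(ρ) = 1 + q1*ρ. Requiring Q*f - P = O(ρ^3) with deg P <= 1 kills the coefficients of ρ^2..ρ^2 in Q*f:
  ρ^2: a_2 + q1*a_1 = 0, i.e. 125/18 + (-50/3)*q1 = 0.
Solving this linear system: q1 = 5/12.
The numerator is Q*f truncated at degree 1: P0 = a_0 = -19/22; P1 = a_1 + q1*a_0 = -4495/264.


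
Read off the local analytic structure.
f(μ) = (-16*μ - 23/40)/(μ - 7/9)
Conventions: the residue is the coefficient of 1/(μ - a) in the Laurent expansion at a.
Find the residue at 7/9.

At the order-1 pole 7/9 set g(μ) = (μ - (7/9))*f(μ) = -16*μ - 23/40.
Simple pole: residue = g(a) at a = 7/9, which is -4687/360.

The residue is -4687/360.


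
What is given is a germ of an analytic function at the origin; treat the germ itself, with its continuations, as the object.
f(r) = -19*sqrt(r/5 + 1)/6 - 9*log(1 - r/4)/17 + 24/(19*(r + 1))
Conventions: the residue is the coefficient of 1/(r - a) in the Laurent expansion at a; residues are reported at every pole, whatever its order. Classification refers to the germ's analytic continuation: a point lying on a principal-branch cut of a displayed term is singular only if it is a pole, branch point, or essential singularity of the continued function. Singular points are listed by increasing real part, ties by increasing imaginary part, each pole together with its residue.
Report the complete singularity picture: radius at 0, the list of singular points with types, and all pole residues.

Denominator factor (r + 1): pole of order 1 at -1, modulus 1.
Branch term (-19/6)*sqrt(1 - r/(-5)): its argument vanishes at r = -5, a square-root branch point, modulus 5.
Branch term (-9/17)*log(1 - r/(4)): its argument vanishes at r = 4, a logarithmic branch point, modulus 4.
The radius of convergence is the smallest modulus among the singular points: 1.
The branch terms are analytic at -1 and contribute nothing to the residue; only the rational part matters.
At the order-1 pole -1 set g(r) = (r - (-1))*(rational part) = 24/19.
Simple pole: residue = g(a) at a = -1, which is 24/19.
List the singular points by increasing real part (a conjugate pair: the negative imaginary part first).

Radius of convergence at 0: 1.
At -5: an algebraic (square-root) branch point.
At -1: a pole of order 1; residue 24/19.
At 4: a logarithmic branch point.


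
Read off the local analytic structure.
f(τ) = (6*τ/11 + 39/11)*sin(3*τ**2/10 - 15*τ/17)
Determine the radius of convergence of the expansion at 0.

The radius of convergence is infinite.

The factor sin(3*τ**2/10 - 15*τ/17) is entire and contributes no finite singular point.
The polynomial part has no poles.
No finite singular points: the Taylor series at 0 converges everywhere.


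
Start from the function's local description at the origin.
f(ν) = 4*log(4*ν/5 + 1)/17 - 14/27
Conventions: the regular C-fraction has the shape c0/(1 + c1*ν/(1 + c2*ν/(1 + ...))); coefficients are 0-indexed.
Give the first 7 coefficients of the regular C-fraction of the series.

Taylor coefficients (expand at 0): a_0 = -14/27, a_1 = 16/85, a_2 = -32/425, a_3 = 256/6375, a_4 = -256/10625, a_5 = 4096/265625, a_6 = -8192/796875.
c0 = a_0 = -14/27. Peel one level at a time: if S = 1 + c*ν/S' with S'(0) = 1, then c is the ν-coefficient of S and S' = c*ν/(S - 1).
S_1 = c0/f = 1 + (216/595)*ν + (-4752/354025)*ν^2 + ...; c1 = 216/595.
S_2 = c1*ν/(S_1 - 1) = 1 + (22/595)*ν + (-4/75)*ν^2 + ...; c2 = 22/595.
S_3 = c2*ν/(S_2 - 1) = 1 + (238/165)*ν + (40936/27225)*ν^2 + ...; c3 = 238/165.
S_4 = c3*ν/(S_3 - 1) = 1 + (-172/165)*ν + (-16/375)*ν^2 + ...; c4 = -172/165.
S_5 = c4*ν/(S_4 - 1) = 1 + (-44/1075)*ν + (20856/1155625)*ν^2 + ...; c5 = -44/1075.
S_6 = c5*ν/(S_5 - 1) = 1 + (474/1075)*ν + ...; c6 = 474/1075.

The regular C-fraction coefficients are [-14/27, 216/595, 22/595, 238/165, -172/165, -44/1075, 474/1075].


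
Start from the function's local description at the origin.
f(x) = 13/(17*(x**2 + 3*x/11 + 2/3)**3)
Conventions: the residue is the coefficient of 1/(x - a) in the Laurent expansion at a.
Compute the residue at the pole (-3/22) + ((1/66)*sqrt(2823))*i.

The residue is -((113057802/14165039557)*sqrt(2823))*i.

The factor x**2 + 3*x/11 + 2/3 splits as (x - a)(x - a') with a = (-3/22) + ((1/66)*sqrt(2823))*i, a' = (-3/22) - ((1/66)*sqrt(2823))*i. At the order-3 pole a set g(x) = (x - a)^3*f(x) = [13/17] / (x - a')^3.
Order-3 pole: residue = g''(a)/2; g''((-3/22) + ((1/66)*sqrt(2823))*i) = -((226115604/14165039557)*sqrt(2823))*i, so the residue is -((113057802/14165039557)*sqrt(2823))*i.


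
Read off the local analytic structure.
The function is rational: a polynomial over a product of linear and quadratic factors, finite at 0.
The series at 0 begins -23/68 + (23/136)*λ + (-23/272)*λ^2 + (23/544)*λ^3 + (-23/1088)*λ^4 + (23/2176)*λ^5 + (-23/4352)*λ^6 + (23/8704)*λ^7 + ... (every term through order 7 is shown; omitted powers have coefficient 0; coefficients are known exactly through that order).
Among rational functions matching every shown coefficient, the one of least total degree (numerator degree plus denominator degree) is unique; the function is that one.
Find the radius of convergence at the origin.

The radius of convergence is 2.

No rational of total degree below 1 reproduces all 8 coefficients; solving the [0/1] Pade equations on them gives f(λ) = -23/(34*(λ + 2)), whose expansion matches every shown term.
Denominator factor (λ + 2): pole of order 1 at -2, modulus 2.
The radius of convergence is the smallest modulus among the singular points: 2.


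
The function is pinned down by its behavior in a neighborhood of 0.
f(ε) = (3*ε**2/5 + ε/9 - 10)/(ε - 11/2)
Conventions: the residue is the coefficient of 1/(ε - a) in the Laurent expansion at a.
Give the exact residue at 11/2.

At the order-1 pole 11/2 set g(ε) = (ε - (11/2))*f(ε) = 3*ε**2/5 + ε/9 - 10.
Simple pole: residue = g(a) at a = 11/2, which is 1577/180.

The residue is 1577/180.


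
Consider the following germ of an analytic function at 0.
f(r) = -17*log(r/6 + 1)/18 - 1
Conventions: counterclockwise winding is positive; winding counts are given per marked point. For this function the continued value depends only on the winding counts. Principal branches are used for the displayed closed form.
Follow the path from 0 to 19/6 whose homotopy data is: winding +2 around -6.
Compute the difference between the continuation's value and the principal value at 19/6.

Continued minus principal equals -(34/9)*pi*i.

The rational part is single-valued and drops out of the difference; each branch term changes only by its own monodromy.
(-17/18)*log(1 - r/(-6)): each positive loop around -6 adds 2*pi*i to the log, so winding +2 contributes (-17/18)*(2)*2*pi*i = -(34/9)*pi*i.
Summing the contributions at r = 19/6 gives -(34/9)*pi*i.


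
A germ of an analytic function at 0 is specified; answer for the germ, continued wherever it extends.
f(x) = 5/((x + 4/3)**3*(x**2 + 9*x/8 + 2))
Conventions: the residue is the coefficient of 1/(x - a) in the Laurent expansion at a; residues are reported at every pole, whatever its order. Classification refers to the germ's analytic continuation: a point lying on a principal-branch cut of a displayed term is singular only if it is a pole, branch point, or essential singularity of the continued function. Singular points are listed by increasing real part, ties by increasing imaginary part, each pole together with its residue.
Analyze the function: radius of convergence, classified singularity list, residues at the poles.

Denominator factor (x + 4/3)^3: pole of order 3 at -4/3, modulus 4/3.
Denominator factor (x**2 + 9*x/8 + 2): discriminant -431/64, complex-conjugate roots (-9/16) + ((1/16)*sqrt(431))*i and (-9/16) - ((1/16)*sqrt(431))*i; poles of order 1, moduli sqrt(2) and sqrt(2).
The radius of convergence is the smallest modulus among the singular points: 4/3.
At the order-3 pole -4/3 set g(x) = (x - (-4/3))^3*f(x) = 5/(x**2 + 9*x/8 + 2).
Order-3 pole: residue = g''(a)/2; g''(-4/3) = 23085/275684, so the residue is 23085/551368.
The factor x**2 + 9*x/8 + 2 splits as (x - a)(x - a') with a = (-9/16) - ((1/16)*sqrt(431))*i, a' = (-9/16) + ((1/16)*sqrt(431))*i. At the order-1 pole a set g(x) = (x - a)*f(x) = [5/(x + 4/3)**3] / (x - a').
Simple pole: residue = g(a) at a = (-9/16) - ((1/16)*sqrt(431))*i, which is (-23085/1102736) - ((12822165/475279216)*sqrt(431))*i.
The factor x**2 + 9*x/8 + 2 splits as (x - a)(x - a') with a = (-9/16) + ((1/16)*sqrt(431))*i, a' = (-9/16) - ((1/16)*sqrt(431))*i. At the order-1 pole a set g(x) = (x - a)*f(x) = [5/(x + 4/3)**3] / (x - a').
Simple pole: residue = g(a) at a = (-9/16) + ((1/16)*sqrt(431))*i, which is (-23085/1102736) + ((12822165/475279216)*sqrt(431))*i.
List the singular points by increasing real part (a conjugate pair: the negative imaginary part first).

Radius of convergence at 0: 4/3.
At -4/3: a pole of order 3; residue 23085/551368.
At (-9/16) - ((1/16)*sqrt(431))*i: a pole of order 1; residue (-23085/1102736) - ((12822165/475279216)*sqrt(431))*i.
At (-9/16) + ((1/16)*sqrt(431))*i: a pole of order 1; residue (-23085/1102736) + ((12822165/475279216)*sqrt(431))*i.


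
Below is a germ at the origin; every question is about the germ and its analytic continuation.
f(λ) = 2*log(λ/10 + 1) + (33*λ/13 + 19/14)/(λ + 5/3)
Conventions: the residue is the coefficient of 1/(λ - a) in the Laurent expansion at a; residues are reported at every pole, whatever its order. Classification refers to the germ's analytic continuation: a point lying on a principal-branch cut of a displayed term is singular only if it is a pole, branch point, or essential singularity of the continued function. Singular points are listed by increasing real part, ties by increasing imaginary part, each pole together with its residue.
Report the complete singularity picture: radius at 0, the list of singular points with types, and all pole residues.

Denominator factor (λ + 5/3): pole of order 1 at -5/3, modulus 5/3.
Branch term (2)*log(1 - λ/(-10)): its argument vanishes at λ = -10, a logarithmic branch point, modulus 10.
The radius of convergence is the smallest modulus among the singular points: 5/3.
The branch term is analytic at -5/3 and contributes nothing to the residue; only the rational part matters.
At the order-1 pole -5/3 set g(λ) = (λ - (-5/3))*(rational part) = 33*λ/13 + 19/14.
Simple pole: residue = g(a) at a = -5/3, which is -523/182.
List the singular points by increasing real part (a conjugate pair: the negative imaginary part first).

Radius of convergence at 0: 5/3.
At -10: a logarithmic branch point.
At -5/3: a pole of order 1; residue -523/182.


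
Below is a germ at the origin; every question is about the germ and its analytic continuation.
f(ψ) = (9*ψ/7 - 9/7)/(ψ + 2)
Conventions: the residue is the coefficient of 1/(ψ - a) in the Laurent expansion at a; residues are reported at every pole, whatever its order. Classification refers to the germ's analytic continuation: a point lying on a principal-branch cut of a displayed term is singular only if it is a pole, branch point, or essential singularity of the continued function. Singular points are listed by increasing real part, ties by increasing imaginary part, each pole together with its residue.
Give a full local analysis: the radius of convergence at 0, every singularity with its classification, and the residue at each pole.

Radius of convergence at 0: 2.
At -2: a pole of order 1; residue -27/7.

Denominator factor (ψ + 2): pole of order 1 at -2, modulus 2.
The radius of convergence is the smallest modulus among the singular points: 2.
At the order-1 pole -2 set g(ψ) = (ψ - (-2))*f(ψ) = 9*ψ/7 - 9/7.
Simple pole: residue = g(a) at a = -2, which is -27/7.


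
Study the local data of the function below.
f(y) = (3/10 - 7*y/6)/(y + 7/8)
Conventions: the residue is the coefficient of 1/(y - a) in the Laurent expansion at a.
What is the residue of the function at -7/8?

At the order-1 pole -7/8 set g(y) = (y - (-7/8))*f(y) = 3/10 - 7*y/6.
Simple pole: residue = g(a) at a = -7/8, which is 317/240.

The residue is 317/240.


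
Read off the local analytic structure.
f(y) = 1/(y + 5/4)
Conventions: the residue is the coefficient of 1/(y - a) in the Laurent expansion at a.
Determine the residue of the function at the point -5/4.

The residue is 1.

At the order-1 pole -5/4 set g(y) = (y - (-5/4))*f(y) = 1.
Simple pole: residue = g(a) at a = -5/4, which is 1.


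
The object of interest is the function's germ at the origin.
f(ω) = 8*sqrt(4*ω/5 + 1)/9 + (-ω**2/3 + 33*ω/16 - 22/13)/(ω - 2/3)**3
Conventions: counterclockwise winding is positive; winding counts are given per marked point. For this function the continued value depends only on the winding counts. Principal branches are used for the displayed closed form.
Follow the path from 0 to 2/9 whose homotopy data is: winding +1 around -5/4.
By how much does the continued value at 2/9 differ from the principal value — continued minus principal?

Continued minus principal equals -(16/135)*sqrt(265).

The rational part is single-valued and drops out of the difference; each branch term changes only by its own monodromy.
(8/9)*sqrt(1 - ω/(-5/4)): winding +1 is odd, the square root flips sign, contributing -2*(8/9)*sqrt(1 - (2/9)/(-5/4)) = -2*(8/9)*sqrt(53/45) = -(16/135)*sqrt(265).
Summing the contributions at ω = 2/9 gives -(16/135)*sqrt(265).


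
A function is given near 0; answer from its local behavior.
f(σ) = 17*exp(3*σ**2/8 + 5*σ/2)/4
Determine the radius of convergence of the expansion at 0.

The radius of convergence is infinite.

The factor exp(3*σ**2/8 + 5*σ/2) is entire and contributes no finite singular point.
The polynomial part has no poles.
No finite singular points: the Taylor series at 0 converges everywhere.


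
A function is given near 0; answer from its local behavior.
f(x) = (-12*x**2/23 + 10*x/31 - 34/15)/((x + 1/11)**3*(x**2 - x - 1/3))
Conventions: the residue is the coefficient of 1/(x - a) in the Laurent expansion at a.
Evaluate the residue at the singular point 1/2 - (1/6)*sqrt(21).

The factor x**2 - x - 1/3 splits as (x - a)(x - a') with a = 1/2 - (1/6)*sqrt(21), a' = 1/2 + (1/6)*sqrt(21). At the order-1 pole a set g(x) = (x - a)*f(x) = [(-12*x**2/23 + 10*x/31 - 34/15)/(x + 1/11)**3] / (x - a').
Simple pole: residue = g(a) at a = 1/2 - (1/6)*sqrt(21), which is -332140962351/2189355625 - (72140385009/2189355625)*sqrt(21).

The residue is -332140962351/2189355625 - (72140385009/2189355625)*sqrt(21).


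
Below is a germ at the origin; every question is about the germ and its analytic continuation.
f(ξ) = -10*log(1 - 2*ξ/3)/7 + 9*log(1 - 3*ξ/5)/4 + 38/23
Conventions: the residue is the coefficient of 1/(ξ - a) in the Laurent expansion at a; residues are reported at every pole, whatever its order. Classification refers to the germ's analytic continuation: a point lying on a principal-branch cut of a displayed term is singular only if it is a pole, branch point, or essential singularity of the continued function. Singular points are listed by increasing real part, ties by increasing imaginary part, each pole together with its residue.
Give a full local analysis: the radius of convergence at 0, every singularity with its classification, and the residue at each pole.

Radius of convergence at 0: 3/2.
At 3/2: a logarithmic branch point.
At 5/3: a logarithmic branch point.

Branch term (9/4)*log(1 - ξ/(5/3)): its argument vanishes at ξ = 5/3, a logarithmic branch point, modulus 5/3.
Branch term (-10/7)*log(1 - ξ/(3/2)): its argument vanishes at ξ = 3/2, a logarithmic branch point, modulus 3/2.
The radius of convergence is the smallest modulus among the singular points: 3/2.
List the singular points by increasing real part (a conjugate pair: the negative imaginary part first).


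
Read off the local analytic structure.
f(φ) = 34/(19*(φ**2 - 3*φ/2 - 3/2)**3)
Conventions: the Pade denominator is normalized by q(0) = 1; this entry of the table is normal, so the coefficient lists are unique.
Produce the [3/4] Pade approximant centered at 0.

Taylor coefficients needed (expand at 0): a_0 = -272/513, a_1 = 272/171, a_2 = -2176/513, a_3 = 544/57, a_4 = -30736/1539, a_5 = 60656/1539, a_6 = -1035232/13851, a_7 = 634304/4617.
Write the denominator as Q(φ) = 1 + q1*φ + q2*φ^2 + q3*φ^3 + q4*φ^4. Requiring Q*f - P = O(φ^8) with deg P <= 3 kills the coefficients of φ^4..φ^7 in Q*f:
  φ^4: a_4 + q1*a_3 + q2*a_2 + q3*a_1 + q4*a_0 = 0, i.e. -30736/1539 + (544/57)*q1 + (-2176/513)*q2 + (272/171)*q3 + (-272/513)*q4 = 0.
  φ^5: a_5 + q1*a_4 + q2*a_3 + q3*a_2 + q4*a_1 = 0, i.e. 60656/1539 + (-30736/1539)*q1 + (544/57)*q2 + (-2176/513)*q3 + (272/171)*q4 = 0.
  φ^6: a_6 + q1*a_5 + q2*a_4 + q3*a_3 + q4*a_2 = 0, i.e. -1035232/13851 + (60656/1539)*q1 + (-30736/1539)*q2 + (544/57)*q3 + (-2176/513)*q4 = 0.
  φ^7: a_7 + q1*a_6 + q2*a_5 + q3*a_4 + q4*a_3 = 0, i.e. 634304/4617 + (-1035232/13851)*q1 + (60656/1539)*q2 + (-30736/1539)*q3 + (544/57)*q4 = 0.
Solving this linear system: q1 = 133/34, q2 = 73/18, q3 = -91/102, q4 = -727/306.
The numerator is Q*f truncated at degree 3: P0 = a_0 = -272/513; P1 = a_1 + q1*a_0 = -248/513; P2 = a_2 + q1*a_1 + q2*a_0 = -784/4617; P3 = a_3 + q1*a_2 + q2*a_1 + q3*a_0 = -64/513.

The Pade approximant has numerator coefficients [-272/513, -248/513, -784/4617, -64/513]; denominator coefficients [1, 133/34, 73/18, -91/102, -727/306].


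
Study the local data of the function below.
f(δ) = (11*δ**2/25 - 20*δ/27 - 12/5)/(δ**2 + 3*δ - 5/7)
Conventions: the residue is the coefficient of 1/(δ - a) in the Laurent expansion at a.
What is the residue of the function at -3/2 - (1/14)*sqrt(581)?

The residue is -1391/1350 - (3167/261450)*sqrt(581).

The factor δ**2 + 3*δ - 5/7 splits as (δ - a)(δ - a') with a = -3/2 - (1/14)*sqrt(581), a' = -3/2 + (1/14)*sqrt(581). At the order-1 pole a set g(δ) = (δ - a)*f(δ) = [11*δ**2/25 - 20*δ/27 - 12/5] / (δ - a').
Simple pole: residue = g(a) at a = -3/2 - (1/14)*sqrt(581), which is -1391/1350 - (3167/261450)*sqrt(581).
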